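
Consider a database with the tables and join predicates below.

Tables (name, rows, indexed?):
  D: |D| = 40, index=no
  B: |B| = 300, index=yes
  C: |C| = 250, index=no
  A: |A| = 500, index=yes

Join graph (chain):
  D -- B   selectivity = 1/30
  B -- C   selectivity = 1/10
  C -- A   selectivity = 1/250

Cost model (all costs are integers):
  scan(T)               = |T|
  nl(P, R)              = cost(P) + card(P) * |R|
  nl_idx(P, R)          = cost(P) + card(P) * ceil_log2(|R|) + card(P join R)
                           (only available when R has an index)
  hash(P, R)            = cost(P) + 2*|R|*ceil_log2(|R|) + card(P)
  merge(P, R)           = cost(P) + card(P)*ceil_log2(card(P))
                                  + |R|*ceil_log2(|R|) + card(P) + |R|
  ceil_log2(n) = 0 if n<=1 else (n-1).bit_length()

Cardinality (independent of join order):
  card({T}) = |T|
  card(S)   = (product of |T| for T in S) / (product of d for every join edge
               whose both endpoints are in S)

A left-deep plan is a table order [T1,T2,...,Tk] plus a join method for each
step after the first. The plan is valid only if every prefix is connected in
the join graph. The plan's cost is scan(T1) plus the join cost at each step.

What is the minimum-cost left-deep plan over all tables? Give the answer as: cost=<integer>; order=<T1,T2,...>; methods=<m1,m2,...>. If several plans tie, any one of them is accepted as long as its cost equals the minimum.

Selinger DP (subsets sized 1..n):
  {D}: scan cost=40, card=40
  {B}: scan cost=300, card=300
  {C}: scan cost=250, card=250
  {A}: scan cost=500, card=500
  {BD}: card=400; try (B,nl_idx)→800, (D,hash)→1080, (B,merge)→3320, (D,merge)→3580, (B,hash)→5480, (B,nl)→12040 …(+1); best=800 via (B,nl_idx)
  {BC}: card=7500; try (C,hash)→4600, (B,merge)→5500, (C,merge)→5550, (B,hash)→5900, (B,nl_idx)→10000, (B,nl)→75250 …(+1); best=4600 via (C,hash)
  {AC}: card=500; try (A,nl_idx)→3000, (C,hash)→5000, (A,merge)→7500, (C,merge)→7750, (A,hash)→9500, (A,nl)→125250 …(+1); best=3000 via (A,nl_idx)
  {BCD}: card=10000; try (C,hash)→5200, (C,merge)→7050, (D,hash)→12580, (C,nl)→100800, (D,merge)→109880, (D,nl)→304600; best=5200 via (C,hash)
  {ABC}: card=15000; try (B,hash)→8900, (B,merge)→11000, (A,hash)→21100, (B,nl_idx)→22500, (A,nl_idx)→87100, (A,merge)→114600 …(+2); best=8900 via (B,hash)
  {ABCD}: card=20000; try (A,hash)→24200, (D,hash)→24380, (A,nl_idx)→115200, (A,merge)→160200, (D,merge)→234180, (D,nl)→608900 …(+1); best=24200 via (A,hash)

cost=24200; order=D,B,C,A; methods=nl_idx,hash,hash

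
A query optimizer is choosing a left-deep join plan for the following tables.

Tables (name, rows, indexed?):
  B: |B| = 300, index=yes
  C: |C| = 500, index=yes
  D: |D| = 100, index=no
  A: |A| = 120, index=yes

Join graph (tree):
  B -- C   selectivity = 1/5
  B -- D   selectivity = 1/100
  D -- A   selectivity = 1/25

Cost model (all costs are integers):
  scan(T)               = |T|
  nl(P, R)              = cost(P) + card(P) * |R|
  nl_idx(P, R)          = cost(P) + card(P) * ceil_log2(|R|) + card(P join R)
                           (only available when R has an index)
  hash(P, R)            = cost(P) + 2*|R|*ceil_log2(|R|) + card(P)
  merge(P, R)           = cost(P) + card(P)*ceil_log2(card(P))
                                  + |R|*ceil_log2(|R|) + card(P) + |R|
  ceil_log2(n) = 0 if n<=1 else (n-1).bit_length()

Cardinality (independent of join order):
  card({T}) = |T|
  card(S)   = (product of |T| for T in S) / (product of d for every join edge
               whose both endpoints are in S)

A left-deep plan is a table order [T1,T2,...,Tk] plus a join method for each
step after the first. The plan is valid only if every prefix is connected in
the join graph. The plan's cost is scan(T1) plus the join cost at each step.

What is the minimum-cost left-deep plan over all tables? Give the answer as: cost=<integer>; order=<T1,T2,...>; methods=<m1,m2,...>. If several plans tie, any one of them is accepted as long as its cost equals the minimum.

cost=13720; order=D,B,A,C; methods=nl_idx,hash,hash

Selinger DP (subsets sized 1..n):
  {B}: scan cost=300, card=300
  {C}: scan cost=500, card=500
  {D}: scan cost=100, card=100
  {A}: scan cost=120, card=120
  {BC}: card=30000; try (B,hash)→6400, (C,merge)→8300, (B,merge)→8500, (C,hash)→9600, (C,nl_idx)→33000, (B,nl_idx)→35000 …(+2); best=6400 via (B,hash)
  {BD}: card=300; try (B,nl_idx)→1300, (D,hash)→2000, (B,merge)→3900, (D,merge)→4100, (B,hash)→5600, (B,nl)→30100 …(+1); best=1300 via (B,nl_idx)
  {AD}: card=480; try (A,nl_idx)→1280, (D,hash)→1640, (A,merge)→1860, (D,merge)→1880, (A,hash)→1880, (A,nl)→12100 …(+1); best=1280 via (A,nl_idx)
  {BCD}: card=30000; try (C,merge)→9300, (C,hash)→10600, (C,nl_idx)→34000, (D,hash)→37800, (C,nl)→151300, (D,merge)→487200 …(+1); best=9300 via (C,merge)
  {ABD}: card=1440; try (A,hash)→3280, (A,nl_idx)→4840, (A,merge)→5260, (B,nl_idx)→7040, (B,hash)→7160, (B,merge)→9080 …(+2); best=3280 via (A,hash)
  {ABCD}: card=144000; try (C,hash)→13720, (C,merge)→25560, (A,hash)→40980, (C,nl_idx)→160240, (A,nl_idx)→363300, (A,merge)→490260 …(+2); best=13720 via (C,hash)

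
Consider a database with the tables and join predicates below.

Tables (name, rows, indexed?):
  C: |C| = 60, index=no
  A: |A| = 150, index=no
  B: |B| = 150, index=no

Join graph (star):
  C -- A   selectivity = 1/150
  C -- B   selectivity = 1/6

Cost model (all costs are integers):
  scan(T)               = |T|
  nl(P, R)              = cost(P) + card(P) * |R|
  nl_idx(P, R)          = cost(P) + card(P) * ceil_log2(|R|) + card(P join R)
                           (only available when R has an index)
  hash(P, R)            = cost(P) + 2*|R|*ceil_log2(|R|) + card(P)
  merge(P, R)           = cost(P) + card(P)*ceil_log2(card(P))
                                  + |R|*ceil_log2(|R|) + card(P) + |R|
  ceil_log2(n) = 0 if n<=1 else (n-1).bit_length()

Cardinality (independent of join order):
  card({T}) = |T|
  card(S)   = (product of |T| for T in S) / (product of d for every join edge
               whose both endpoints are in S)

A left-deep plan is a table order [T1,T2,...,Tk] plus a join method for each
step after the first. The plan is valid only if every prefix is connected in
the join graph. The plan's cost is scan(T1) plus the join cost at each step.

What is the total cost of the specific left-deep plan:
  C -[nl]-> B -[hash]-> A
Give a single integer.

12960

step 1: scan C: cost=60, card=60
step 2: join B via nl
    card(P join B) = 60*150/(6) = 1500
    cost = 60 + 60*150 = 9060
step 3: join A via hash
    card(P join A) = 1500*150/(150) = 1500
    cost = 9060 + 2*150*8 + 1500 = 12960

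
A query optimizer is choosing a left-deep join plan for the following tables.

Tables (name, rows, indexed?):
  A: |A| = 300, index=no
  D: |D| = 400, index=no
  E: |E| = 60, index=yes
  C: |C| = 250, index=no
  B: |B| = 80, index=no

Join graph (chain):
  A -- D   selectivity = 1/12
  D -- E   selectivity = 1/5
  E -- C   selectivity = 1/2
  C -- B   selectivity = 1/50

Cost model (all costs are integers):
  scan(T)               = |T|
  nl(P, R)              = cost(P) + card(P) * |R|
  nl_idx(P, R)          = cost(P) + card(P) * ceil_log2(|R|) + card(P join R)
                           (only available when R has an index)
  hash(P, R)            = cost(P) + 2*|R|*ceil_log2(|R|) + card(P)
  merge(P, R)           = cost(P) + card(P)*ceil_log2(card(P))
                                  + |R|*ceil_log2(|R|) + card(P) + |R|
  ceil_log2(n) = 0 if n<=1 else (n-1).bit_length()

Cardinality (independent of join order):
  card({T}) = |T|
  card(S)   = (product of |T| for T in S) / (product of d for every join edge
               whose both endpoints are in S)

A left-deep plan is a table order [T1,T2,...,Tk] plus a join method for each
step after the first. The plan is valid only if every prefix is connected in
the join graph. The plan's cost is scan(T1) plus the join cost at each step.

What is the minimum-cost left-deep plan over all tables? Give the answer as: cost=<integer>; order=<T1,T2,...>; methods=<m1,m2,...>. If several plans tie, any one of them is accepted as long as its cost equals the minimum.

Selinger DP (subsets sized 1..n):
  {A}: scan cost=300, card=300
  {D}: scan cost=400, card=400
  {E}: scan cost=60, card=60
  {C}: scan cost=250, card=250
  {B}: scan cost=80, card=80
  {AD}: card=10000; try (A,hash)→6200, (D,merge)→7300, (A,merge)→7400, (D,hash)→7800, (D,nl)→120300, (A,nl)→120400; best=6200 via (A,hash)
  {DE}: card=4800; try (E,hash)→1520, (D,merge)→4480, (E,merge)→4820, (D,hash)→7320, (E,nl_idx)→7600, (D,nl)→24060 …(+1); best=1520 via (E,hash)
  {CE}: card=7500; try (E,hash)→1220, (C,merge)→2730, (E,merge)→2920, (C,hash)→4120, (E,nl_idx)→9250, (C,nl)→15060 …(+1); best=1220 via (E,hash)
  {BC}: card=400; try (B,hash)→1620, (C,merge)→2970, (B,merge)→3140, (C,hash)→4160, (C,nl)→20080, (B,nl)→20250; best=1620 via (B,hash)
  {ADE}: card=120000; try (A,hash)→11720, (E,hash)→16920, (A,merge)→71720, (E,merge)→156620, (E,nl_idx)→186200, (E,nl)→606200 …(+1); best=11720 via (A,hash)
  {CDE}: card=600000; try (C,hash)→10320, (D,hash)→15920, (C,merge)→70970, (D,merge)→110220, (C,nl)→1201520, (D,nl)→3001220; best=10320 via (C,hash)
  {BCE}: card=12000; try (E,hash)→2740, (E,merge)→6040, (B,hash)→9840, (E,nl_idx)→16020, (E,nl)→25620, (B,merge)→106860 …(+1); best=2740 via (E,hash)
  {ACDE}: card=15000000; try (C,hash)→135720, (A,hash)→615720, (C,merge)→2173970, (A,merge)→12613320, (C,nl)→30011720, (A,nl)→180010320; best=135720 via (C,hash)
  {BCDE}: card=960000; try (D,hash)→21940, (D,merge)→186740, (B,hash)→611440, (D,nl)→4802740, (B,merge)→12610960, (B,nl)→48010320; best=21940 via (D,hash)
  {ABCDE}: card=24000000; try (A,hash)→987340, (B,hash)→15136840, (A,merge)→20184940, (A,nl)→288021940, (B,merge)→375136360, (B,nl)→1200135720; best=987340 via (A,hash)

cost=987340; order=C,B,E,D,A; methods=hash,hash,hash,hash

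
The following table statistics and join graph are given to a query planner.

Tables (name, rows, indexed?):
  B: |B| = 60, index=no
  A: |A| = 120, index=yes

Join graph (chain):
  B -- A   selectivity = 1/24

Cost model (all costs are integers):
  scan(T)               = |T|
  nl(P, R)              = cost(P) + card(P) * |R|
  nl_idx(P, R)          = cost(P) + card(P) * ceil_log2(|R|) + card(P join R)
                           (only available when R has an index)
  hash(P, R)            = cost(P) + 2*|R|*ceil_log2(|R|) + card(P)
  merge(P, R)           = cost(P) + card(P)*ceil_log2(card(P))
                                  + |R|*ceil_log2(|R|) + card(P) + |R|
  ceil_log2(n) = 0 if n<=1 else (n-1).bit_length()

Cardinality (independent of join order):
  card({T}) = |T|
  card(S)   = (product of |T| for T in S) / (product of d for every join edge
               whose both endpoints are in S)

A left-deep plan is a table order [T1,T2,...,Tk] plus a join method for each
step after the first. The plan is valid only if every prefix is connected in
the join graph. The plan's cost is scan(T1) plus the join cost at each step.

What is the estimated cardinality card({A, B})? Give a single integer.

Tables in S: A(120), B(60)
Edges inside S: B-A(d=24)
numerator = 120 * 60 = 7200
denominator = 24 = 24
card(S) = 7200 / 24 = 300

300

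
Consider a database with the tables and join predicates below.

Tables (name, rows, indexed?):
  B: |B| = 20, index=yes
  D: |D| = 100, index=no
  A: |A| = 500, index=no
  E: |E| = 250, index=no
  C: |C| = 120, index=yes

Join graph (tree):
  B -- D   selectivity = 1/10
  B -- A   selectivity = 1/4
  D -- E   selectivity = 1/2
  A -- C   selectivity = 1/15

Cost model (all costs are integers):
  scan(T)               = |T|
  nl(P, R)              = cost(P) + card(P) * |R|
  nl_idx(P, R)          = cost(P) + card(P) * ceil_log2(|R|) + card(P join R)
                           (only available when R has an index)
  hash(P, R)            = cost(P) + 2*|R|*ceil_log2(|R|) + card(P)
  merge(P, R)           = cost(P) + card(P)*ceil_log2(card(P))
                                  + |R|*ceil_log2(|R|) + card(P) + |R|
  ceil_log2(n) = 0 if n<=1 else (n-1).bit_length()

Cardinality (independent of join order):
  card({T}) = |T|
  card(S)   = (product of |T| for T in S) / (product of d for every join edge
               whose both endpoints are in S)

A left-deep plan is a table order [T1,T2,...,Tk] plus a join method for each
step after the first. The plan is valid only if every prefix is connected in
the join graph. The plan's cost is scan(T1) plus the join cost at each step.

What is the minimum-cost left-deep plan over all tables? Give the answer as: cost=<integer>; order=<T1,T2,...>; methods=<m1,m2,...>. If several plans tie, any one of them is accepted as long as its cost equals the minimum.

cost=230780; order=A,B,C,D,E; methods=hash,hash,hash,hash

Selinger DP (subsets sized 1..n):
  {B}: scan cost=20, card=20
  {D}: scan cost=100, card=100
  {A}: scan cost=500, card=500
  {E}: scan cost=250, card=250
  {C}: scan cost=120, card=120
  {BD}: card=200; try (B,hash)→400, (B,nl_idx)→800, (D,merge)→940, (B,merge)→1020, (D,hash)→1440, (D,nl)→2020 …(+1); best=400 via (B,hash)
  {AB}: card=2500; try (B,hash)→1200, (A,merge)→5140, (B,nl_idx)→5500, (B,merge)→5620, (A,hash)→9040, (A,nl)→10020 …(+1); best=1200 via (B,hash)
  {DE}: card=12500; try (D,hash)→1900, (E,merge)→3150, (D,merge)→3300, (E,hash)→4200, (E,nl)→25100, (D,nl)→25250; best=1900 via (D,hash)
  {AC}: card=4000; try (C,hash)→2680, (A,merge)→6080, (C,merge)→6460, (C,nl_idx)→8000, (A,hash)→9240, (A,nl)→60120 …(+1); best=2680 via (C,hash)
  {ABD}: card=25000; try (D,hash)→5100, (A,merge)→7200, (A,hash)→9600, (D,merge)→34500, (A,nl)→100400, (D,nl)→251200; best=5100 via (D,hash)
  {BDE}: card=25000; try (E,merge)→4450, (E,hash)→4600, (B,hash)→14600, (E,nl)→50400, (B,nl_idx)→89400, (B,merge)→189520 …(+1); best=4450 via (E,merge)
  {ABC}: card=20000; try (C,hash)→5380, (B,hash)→6880, (C,merge)→34660, (C,nl_idx)→38700, (B,nl_idx)→42680, (B,merge)→54800 …(+2); best=5380 via (C,hash)
  {ABDE}: card=3125000; try (E,hash)→34100, (A,hash)→38450, (E,merge)→407350, (A,merge)→409450, (E,nl)→6255100, (A,nl)→12504450; best=34100 via (E,hash)
  {ABCD}: card=200000; try (D,hash)→26780, (C,hash)→31780, (D,merge)→326180, (C,nl_idx)→380100, (C,merge)→406060, (D,nl)→2005380 …(+1); best=26780 via (D,hash)
  {ABCDE}: card=25000000; try (E,hash)→230780, (C,hash)→3160780, (E,merge)→3829030, (C,nl_idx)→46909100, (E,nl)→50026780, (C,merge)→71910060 …(+1); best=230780 via (E,hash)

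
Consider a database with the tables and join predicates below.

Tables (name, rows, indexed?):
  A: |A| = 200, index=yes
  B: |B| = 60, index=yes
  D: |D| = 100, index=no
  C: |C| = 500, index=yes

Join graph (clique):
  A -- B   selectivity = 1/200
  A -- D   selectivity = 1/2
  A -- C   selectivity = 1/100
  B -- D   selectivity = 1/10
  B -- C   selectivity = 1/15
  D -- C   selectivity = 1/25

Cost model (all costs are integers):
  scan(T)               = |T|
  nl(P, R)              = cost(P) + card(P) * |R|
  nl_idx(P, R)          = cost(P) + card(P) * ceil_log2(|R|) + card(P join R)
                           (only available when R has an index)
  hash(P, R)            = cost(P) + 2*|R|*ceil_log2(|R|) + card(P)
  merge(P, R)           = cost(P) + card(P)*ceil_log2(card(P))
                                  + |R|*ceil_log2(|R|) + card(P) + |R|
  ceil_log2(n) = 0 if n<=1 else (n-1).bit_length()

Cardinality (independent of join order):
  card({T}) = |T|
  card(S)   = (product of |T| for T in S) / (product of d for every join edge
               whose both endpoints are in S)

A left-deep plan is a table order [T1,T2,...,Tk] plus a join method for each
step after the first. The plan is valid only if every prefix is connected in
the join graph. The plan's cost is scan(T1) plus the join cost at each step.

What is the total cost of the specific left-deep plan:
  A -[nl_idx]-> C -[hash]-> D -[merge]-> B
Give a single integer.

29820

step 1: scan A: cost=200, card=200
step 2: join C via nl_idx
    card(P join C) = 200*500/(100) = 1000
    cost = 200 + 200*9 + 1000 = 3000
step 3: join D via hash
    card(P join D) = 1000*100/(2*25) = 2000
    cost = 3000 + 2*100*7 + 1000 = 5400
step 4: join B via merge
    card(P join B) = 2000*60/(200*10*15) = 4
    cost = 5400 + 2000*11 + 60*6 + 2000 + 60 = 29820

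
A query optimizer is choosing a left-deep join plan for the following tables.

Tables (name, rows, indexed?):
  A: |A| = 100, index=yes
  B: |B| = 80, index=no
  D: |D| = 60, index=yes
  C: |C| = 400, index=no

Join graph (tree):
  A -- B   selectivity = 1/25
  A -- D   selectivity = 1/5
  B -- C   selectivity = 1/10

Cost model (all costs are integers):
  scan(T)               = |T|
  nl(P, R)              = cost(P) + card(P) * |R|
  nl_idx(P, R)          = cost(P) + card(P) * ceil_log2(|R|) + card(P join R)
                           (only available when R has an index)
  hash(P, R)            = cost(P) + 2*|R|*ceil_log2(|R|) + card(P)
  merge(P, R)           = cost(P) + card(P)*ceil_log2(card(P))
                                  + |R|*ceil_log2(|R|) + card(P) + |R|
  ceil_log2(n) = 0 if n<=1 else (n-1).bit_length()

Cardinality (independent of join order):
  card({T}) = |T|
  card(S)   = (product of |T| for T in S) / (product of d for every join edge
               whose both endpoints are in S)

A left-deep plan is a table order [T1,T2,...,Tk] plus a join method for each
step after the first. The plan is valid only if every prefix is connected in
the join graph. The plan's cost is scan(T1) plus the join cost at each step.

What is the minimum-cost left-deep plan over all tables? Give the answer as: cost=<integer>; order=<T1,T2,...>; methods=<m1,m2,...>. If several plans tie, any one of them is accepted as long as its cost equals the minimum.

cost=13040; order=B,A,D,C; methods=nl_idx,hash,hash

Selinger DP (subsets sized 1..n):
  {A}: scan cost=100, card=100
  {B}: scan cost=80, card=80
  {D}: scan cost=60, card=60
  {C}: scan cost=400, card=400
  {AB}: card=320; try (A,nl_idx)→960, (B,hash)→1320, (A,merge)→1520, (B,merge)→1540, (A,hash)→1560, (A,nl)→8080 …(+1); best=960 via (A,nl_idx)
  {AD}: card=1200; try (D,hash)→920, (A,merge)→1280, (D,merge)→1320, (A,hash)→1520, (A,nl_idx)→1680, (D,nl_idx)→1900 …(+2); best=920 via (D,hash)
  {BC}: card=3200; try (B,hash)→1920, (C,merge)→4720, (B,merge)→5040, (C,hash)→7360, (C,nl)→32080, (B,nl)→32400; best=1920 via (B,hash)
  {ABD}: card=3840; try (D,hash)→2000, (B,hash)→3240, (D,merge)→4580, (D,nl_idx)→6720, (B,merge)→15960, (D,nl)→20160 …(+1); best=2000 via (D,hash)
  {ABC}: card=12800; try (A,hash)→6520, (C,merge)→8160, (C,hash)→8480, (A,nl_idx)→37120, (A,merge)→44320, (C,nl)→128960 …(+1); best=6520 via (A,hash)
  {ABCD}: card=153600; try (C,hash)→13040, (D,hash)→20040, (C,merge)→55920, (D,merge)→198940, (D,nl_idx)→236920, (D,nl)→774520 …(+1); best=13040 via (C,hash)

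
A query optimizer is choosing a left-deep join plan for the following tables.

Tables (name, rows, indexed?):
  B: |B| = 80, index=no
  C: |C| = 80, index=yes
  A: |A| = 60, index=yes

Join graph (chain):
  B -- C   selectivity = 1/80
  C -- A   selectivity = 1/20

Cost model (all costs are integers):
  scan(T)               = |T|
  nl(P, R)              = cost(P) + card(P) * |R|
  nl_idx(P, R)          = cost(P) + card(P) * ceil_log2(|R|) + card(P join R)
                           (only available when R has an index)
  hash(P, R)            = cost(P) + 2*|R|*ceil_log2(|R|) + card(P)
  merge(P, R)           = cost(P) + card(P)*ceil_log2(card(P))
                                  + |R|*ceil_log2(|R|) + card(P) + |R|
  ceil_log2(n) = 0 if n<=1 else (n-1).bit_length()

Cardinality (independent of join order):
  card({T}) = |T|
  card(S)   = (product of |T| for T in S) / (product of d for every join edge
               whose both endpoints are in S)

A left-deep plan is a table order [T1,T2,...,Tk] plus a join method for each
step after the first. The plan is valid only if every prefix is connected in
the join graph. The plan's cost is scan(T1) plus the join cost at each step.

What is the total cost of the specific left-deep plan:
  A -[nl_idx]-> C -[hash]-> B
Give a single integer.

step 1: scan A: cost=60, card=60
step 2: join C via nl_idx
    card(P join C) = 60*80/(20) = 240
    cost = 60 + 60*7 + 240 = 720
step 3: join B via hash
    card(P join B) = 240*80/(80) = 240
    cost = 720 + 2*80*7 + 240 = 2080

2080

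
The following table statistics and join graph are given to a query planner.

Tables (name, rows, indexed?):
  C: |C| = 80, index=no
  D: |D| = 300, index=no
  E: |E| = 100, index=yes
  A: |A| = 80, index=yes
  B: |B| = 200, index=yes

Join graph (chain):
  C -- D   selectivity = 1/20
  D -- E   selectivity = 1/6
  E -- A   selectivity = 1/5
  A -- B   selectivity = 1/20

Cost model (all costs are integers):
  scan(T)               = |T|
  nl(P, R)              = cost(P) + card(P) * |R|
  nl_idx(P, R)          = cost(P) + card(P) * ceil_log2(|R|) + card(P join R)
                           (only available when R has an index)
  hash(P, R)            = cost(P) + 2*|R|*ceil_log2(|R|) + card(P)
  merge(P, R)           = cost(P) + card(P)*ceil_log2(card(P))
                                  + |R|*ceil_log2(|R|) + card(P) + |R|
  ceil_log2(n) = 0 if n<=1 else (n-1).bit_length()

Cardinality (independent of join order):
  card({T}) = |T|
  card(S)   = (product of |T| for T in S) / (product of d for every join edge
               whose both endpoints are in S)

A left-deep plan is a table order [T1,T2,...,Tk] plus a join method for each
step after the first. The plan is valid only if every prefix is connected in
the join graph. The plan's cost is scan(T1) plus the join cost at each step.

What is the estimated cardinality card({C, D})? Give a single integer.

Tables in S: C(80), D(300)
Edges inside S: C-D(d=20)
numerator = 80 * 300 = 24000
denominator = 20 = 20
card(S) = 24000 / 20 = 1200

1200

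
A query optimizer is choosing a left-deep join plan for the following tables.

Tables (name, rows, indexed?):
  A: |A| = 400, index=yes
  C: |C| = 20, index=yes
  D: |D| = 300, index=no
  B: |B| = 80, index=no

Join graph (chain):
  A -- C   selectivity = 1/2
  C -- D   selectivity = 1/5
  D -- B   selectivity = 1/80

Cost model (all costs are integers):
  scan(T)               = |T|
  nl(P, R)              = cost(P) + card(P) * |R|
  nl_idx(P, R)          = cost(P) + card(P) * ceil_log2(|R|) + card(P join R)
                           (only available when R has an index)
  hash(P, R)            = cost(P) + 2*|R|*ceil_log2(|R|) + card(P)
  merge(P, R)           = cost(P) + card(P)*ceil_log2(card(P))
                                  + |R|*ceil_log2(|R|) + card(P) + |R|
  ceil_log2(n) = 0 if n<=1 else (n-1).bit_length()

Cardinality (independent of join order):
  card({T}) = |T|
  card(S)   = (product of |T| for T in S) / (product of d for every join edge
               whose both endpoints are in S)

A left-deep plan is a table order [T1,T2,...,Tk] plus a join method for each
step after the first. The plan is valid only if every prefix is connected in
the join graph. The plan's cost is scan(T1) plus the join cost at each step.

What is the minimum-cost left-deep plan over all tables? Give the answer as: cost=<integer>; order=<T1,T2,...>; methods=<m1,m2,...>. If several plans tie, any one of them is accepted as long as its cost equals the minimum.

cost=10620; order=D,B,C,A; methods=hash,hash,hash

Selinger DP (subsets sized 1..n):
  {A}: scan cost=400, card=400
  {C}: scan cost=20, card=20
  {D}: scan cost=300, card=300
  {B}: scan cost=80, card=80
  {AC}: card=4000; try (C,hash)→1000, (A,merge)→4140, (A,nl_idx)→4200, (C,merge)→4520, (C,nl_idx)→6400, (A,hash)→7240 …(+2); best=1000 via (C,hash)
  {CD}: card=1200; try (C,hash)→800, (C,nl_idx)→3000, (D,merge)→3140, (C,merge)→3420, (D,hash)→5440, (D,nl)→6020 …(+1); best=800 via (C,hash)
  {BD}: card=300; try (B,hash)→1720, (D,merge)→3720, (B,merge)→3940, (D,hash)→5560, (D,nl)→24080, (B,nl)→24300; best=1720 via (B,hash)
  {ACD}: card=240000; try (A,hash)→9200, (D,hash)→10400, (A,merge)→19200, (D,merge)→56000, (A,nl_idx)→251600, (A,nl)→480800 …(+1); best=9200 via (A,hash)
  {BCD}: card=1200; try (C,hash)→2220, (B,hash)→3120, (C,nl_idx)→4420, (C,merge)→4840, (C,nl)→7720, (B,merge)→15840 …(+1); best=2220 via (C,hash)
  {ABCD}: card=240000; try (A,hash)→10620, (A,merge)→20620, (B,hash)→250320, (A,nl_idx)→253020, (A,nl)→482220, (B,merge)→4569840 …(+1); best=10620 via (A,hash)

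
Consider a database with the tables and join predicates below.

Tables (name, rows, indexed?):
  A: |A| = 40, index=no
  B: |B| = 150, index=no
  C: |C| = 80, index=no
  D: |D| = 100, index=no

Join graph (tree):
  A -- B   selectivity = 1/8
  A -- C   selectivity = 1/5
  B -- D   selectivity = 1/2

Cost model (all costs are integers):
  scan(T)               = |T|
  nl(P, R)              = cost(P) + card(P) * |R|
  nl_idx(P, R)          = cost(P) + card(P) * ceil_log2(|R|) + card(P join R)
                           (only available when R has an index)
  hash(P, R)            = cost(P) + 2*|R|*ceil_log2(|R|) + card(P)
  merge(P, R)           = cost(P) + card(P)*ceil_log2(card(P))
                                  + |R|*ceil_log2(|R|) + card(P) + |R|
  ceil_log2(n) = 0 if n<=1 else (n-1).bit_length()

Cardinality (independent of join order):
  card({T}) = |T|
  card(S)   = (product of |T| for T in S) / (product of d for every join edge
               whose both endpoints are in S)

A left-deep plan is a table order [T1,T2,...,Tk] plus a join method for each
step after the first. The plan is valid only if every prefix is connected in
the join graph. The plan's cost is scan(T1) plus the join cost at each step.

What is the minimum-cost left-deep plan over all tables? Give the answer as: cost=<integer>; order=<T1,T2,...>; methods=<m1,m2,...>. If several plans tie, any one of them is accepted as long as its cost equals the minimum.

Selinger DP (subsets sized 1..n):
  {A}: scan cost=40, card=40
  {B}: scan cost=150, card=150
  {C}: scan cost=80, card=80
  {D}: scan cost=100, card=100
  {AB}: card=750; try (A,hash)→780, (B,merge)→1670, (A,merge)→1780, (B,hash)→2480, (B,nl)→6040, (A,nl)→6150; best=780 via (A,hash)
  {AC}: card=640; try (A,hash)→640, (C,merge)→960, (A,merge)→1000, (C,hash)→1200, (C,nl)→3240, (A,nl)→3280; best=640 via (A,hash)
  {BD}: card=7500; try (D,hash)→1700, (B,merge)→2250, (D,merge)→2300, (B,hash)→2600, (B,nl)→15100, (D,nl)→15150; best=1700 via (D,hash)
  {ABC}: card=12000; try (C,hash)→2650, (B,hash)→3680, (B,merge)→9030, (C,merge)→9670, (C,nl)→60780, (B,nl)→96640; best=2650 via (C,hash)
  {ABD}: card=37500; try (D,hash)→2930, (A,hash)→9680, (D,merge)→9830, (D,nl)→75780, (A,merge)→106980, (A,nl)→301700; best=2930 via (D,hash)
  {ABCD}: card=600000; try (D,hash)→16050, (C,hash)→41550, (D,merge)→183450, (C,merge)→641070, (D,nl)→1202650, (C,nl)→3002930; best=16050 via (D,hash)

cost=16050; order=B,A,C,D; methods=hash,hash,hash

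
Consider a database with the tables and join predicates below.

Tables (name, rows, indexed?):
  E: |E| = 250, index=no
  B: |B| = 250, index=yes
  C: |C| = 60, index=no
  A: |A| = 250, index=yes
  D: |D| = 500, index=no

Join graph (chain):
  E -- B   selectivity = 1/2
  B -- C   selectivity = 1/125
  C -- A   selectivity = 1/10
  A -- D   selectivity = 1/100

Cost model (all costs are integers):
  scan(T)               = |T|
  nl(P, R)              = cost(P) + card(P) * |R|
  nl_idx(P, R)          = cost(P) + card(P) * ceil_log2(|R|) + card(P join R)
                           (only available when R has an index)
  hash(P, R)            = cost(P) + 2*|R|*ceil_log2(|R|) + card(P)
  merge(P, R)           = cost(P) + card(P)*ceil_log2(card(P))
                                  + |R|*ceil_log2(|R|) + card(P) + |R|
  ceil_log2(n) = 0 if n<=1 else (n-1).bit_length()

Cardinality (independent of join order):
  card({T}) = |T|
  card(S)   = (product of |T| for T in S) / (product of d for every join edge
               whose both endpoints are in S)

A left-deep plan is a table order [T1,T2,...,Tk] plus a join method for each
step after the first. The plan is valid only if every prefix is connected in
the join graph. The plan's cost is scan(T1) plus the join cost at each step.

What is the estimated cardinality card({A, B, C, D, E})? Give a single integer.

1875000

Tables in S: A(250), B(250), C(60), D(500), E(250)
Edges inside S: E-B(d=2), B-C(d=125), C-A(d=10), A-D(d=100)
numerator = 250 * 250 * 60 * 500 * 250 = 468750000000
denominator = 2 * 125 * 10 * 100 = 250000
card(S) = 468750000000 / 250000 = 1875000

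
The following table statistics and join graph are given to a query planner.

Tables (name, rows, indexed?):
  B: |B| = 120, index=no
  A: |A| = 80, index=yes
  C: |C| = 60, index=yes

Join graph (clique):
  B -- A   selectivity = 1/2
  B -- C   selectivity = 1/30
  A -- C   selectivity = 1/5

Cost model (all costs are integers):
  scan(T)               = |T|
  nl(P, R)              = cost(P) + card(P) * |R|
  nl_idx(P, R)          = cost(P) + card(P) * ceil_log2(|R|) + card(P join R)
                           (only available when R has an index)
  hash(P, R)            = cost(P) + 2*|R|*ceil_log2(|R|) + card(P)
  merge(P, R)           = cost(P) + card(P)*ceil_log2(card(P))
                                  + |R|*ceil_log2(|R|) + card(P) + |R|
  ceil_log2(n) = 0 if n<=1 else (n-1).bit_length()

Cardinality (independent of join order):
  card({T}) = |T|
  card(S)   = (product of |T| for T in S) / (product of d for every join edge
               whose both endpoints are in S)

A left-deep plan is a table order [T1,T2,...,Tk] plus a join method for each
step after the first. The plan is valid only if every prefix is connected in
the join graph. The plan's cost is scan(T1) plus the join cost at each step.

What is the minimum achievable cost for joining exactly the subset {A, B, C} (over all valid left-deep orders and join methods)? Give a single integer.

Selinger DP over subsets of {A,B,C}:
  {B}: scan cost=120, card=120
  {A}: scan cost=80, card=80
  {C}: scan cost=60, card=60
  {AB}: card=4800; try (A,hash)→1360, (B,merge)→1680, (A,merge)→1720, (B,hash)→1840, (A,nl_idx)→5760, (B,nl)→9680 …(+1); best=1360 via (A,hash)
  {BC}: card=240; try (C,hash)→960, (C,nl_idx)→1080, (B,merge)→1440, (C,merge)→1500, (B,hash)→1800, (B,nl)→7260 …(+1); best=960 via (C,hash)
  {AC}: card=960; try (C,hash)→880, (A,merge)→1120, (C,merge)→1140, (A,hash)→1240, (A,nl_idx)→1440, (C,nl_idx)→1520 …(+2); best=880 via (C,hash)
  {ABC}: card=1920; try (A,hash)→2320, (B,hash)→3520, (A,merge)→3760, (A,nl_idx)→4560, (C,hash)→6880, (B,merge)→12400 …(+5); best=2320 via (A,hash)

2320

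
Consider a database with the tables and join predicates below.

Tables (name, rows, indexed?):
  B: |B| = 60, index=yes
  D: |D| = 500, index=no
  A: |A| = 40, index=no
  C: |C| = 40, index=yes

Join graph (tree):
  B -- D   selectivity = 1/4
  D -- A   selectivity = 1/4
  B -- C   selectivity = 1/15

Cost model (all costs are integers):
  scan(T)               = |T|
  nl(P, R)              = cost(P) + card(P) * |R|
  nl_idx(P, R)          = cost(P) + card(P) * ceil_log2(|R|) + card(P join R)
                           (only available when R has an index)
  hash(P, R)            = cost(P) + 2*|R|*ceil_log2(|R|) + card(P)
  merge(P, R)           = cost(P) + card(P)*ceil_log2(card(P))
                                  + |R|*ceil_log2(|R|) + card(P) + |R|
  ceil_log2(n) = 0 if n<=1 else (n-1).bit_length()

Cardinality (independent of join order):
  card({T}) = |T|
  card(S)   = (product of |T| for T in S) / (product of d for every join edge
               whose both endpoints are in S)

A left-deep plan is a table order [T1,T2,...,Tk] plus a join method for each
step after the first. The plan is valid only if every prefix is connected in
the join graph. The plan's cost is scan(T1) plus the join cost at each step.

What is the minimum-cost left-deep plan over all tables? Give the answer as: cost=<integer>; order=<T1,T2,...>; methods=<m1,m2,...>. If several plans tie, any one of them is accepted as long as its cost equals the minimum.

Selinger DP (subsets sized 1..n):
  {B}: scan cost=60, card=60
  {D}: scan cost=500, card=500
  {A}: scan cost=40, card=40
  {C}: scan cost=40, card=40
  {BD}: card=7500; try (B,hash)→1720, (D,merge)→5480, (B,merge)→5920, (D,hash)→9120, (B,nl_idx)→11000, (D,nl)→30060 …(+1); best=1720 via (B,hash)
  {BC}: card=160; try (B,nl_idx)→440, (C,nl_idx)→580, (C,hash)→600, (B,merge)→740, (C,merge)→760, (B,hash)→800 …(+2); best=440 via (B,nl_idx)
  {AD}: card=5000; try (A,hash)→1480, (D,merge)→5320, (A,merge)→5780, (D,hash)→9080, (D,nl)→20040, (A,nl)→20500; best=1480 via (A,hash)
  {ABD}: card=75000; try (B,hash)→7200, (A,hash)→9700, (B,merge)→71900, (B,nl_idx)→106480, (A,merge)→107000, (B,nl)→301480 …(+1); best=7200 via (B,hash)
  {BCD}: card=20000; try (D,merge)→6880, (D,hash)→9600, (C,hash)→9700, (C,nl_idx)→66720, (D,nl)→80440, (C,merge)→107000 …(+1); best=6880 via (D,merge)
  {ABCD}: card=200000; try (A,hash)→27360, (C,hash)→82680, (A,merge)→327160, (C,nl_idx)→657200, (A,nl)→806880, (C,merge)→1357480 …(+1); best=27360 via (A,hash)

cost=27360; order=C,B,D,A; methods=nl_idx,merge,hash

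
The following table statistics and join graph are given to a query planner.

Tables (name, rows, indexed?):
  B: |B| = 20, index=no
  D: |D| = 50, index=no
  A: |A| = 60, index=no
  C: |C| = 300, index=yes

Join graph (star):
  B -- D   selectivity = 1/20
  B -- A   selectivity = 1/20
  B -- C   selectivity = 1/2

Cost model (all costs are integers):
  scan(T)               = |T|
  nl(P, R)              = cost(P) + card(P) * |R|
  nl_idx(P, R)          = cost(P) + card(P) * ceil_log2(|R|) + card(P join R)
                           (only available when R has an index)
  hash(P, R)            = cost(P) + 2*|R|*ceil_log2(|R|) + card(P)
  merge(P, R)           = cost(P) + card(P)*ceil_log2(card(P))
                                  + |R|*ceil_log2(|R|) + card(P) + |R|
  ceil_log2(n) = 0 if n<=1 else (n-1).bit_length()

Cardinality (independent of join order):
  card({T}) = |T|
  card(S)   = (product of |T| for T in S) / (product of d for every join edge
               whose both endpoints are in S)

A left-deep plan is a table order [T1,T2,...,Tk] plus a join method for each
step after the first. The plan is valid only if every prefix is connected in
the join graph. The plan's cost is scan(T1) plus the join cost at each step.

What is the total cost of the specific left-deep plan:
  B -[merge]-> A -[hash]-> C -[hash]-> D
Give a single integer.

step 1: scan B: cost=20, card=20
step 2: join A via merge
    card(P join A) = 20*60/(20) = 60
    cost = 20 + 20*5 + 60*6 + 20 + 60 = 560
step 3: join C via hash
    card(P join C) = 60*300/(2) = 9000
    cost = 560 + 2*300*9 + 60 = 6020
step 4: join D via hash
    card(P join D) = 9000*50/(20) = 22500
    cost = 6020 + 2*50*6 + 9000 = 15620

15620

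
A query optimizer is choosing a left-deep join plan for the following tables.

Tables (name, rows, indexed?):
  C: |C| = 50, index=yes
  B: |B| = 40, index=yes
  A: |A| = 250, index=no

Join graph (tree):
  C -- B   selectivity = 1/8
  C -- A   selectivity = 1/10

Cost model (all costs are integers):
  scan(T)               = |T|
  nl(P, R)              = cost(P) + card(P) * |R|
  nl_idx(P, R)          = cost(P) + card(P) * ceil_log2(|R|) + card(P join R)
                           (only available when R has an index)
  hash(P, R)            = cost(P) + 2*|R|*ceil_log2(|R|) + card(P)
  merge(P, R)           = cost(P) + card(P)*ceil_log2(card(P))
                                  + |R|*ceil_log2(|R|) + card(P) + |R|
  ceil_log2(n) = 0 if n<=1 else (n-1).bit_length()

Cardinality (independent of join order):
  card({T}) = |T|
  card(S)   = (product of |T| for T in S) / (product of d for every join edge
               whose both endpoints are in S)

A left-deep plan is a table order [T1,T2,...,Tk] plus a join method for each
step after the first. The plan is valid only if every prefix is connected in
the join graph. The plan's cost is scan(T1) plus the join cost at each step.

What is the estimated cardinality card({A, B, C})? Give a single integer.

6250

Tables in S: A(250), B(40), C(50)
Edges inside S: C-B(d=8), C-A(d=10)
numerator = 250 * 40 * 50 = 500000
denominator = 8 * 10 = 80
card(S) = 500000 / 80 = 6250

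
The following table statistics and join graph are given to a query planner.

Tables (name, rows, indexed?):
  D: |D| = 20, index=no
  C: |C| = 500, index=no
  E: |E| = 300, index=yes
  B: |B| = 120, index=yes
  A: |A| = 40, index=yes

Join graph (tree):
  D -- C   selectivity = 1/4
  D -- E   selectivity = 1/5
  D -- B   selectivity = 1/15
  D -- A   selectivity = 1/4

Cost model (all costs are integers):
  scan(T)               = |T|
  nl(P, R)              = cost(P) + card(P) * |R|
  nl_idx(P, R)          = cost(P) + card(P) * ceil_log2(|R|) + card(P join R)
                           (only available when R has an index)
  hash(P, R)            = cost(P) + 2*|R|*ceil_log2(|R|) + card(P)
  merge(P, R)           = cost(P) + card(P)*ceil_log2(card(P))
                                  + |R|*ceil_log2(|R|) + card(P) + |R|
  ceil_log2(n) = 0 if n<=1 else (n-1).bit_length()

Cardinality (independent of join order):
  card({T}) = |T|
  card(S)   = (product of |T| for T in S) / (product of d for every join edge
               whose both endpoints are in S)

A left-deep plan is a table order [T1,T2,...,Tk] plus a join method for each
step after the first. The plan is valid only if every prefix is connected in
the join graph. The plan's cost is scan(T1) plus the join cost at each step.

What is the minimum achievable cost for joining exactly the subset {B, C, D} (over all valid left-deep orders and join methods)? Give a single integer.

5380

Selinger DP over subsets of {B,C,D}:
  {D}: scan cost=20, card=20
  {C}: scan cost=500, card=500
  {B}: scan cost=120, card=120
  {CD}: card=2500; try (D,hash)→1200, (C,merge)→5140, (D,merge)→5620, (C,hash)→9040, (C,nl)→10020, (D,nl)→10500; best=1200 via (D,hash)
  {BD}: card=160; try (B,nl_idx)→320, (D,hash)→440, (B,merge)→1100, (D,merge)→1200, (B,hash)→1720, (B,nl)→2420 …(+1); best=320 via (B,nl_idx)
  {BCD}: card=20000; try (B,hash)→5380, (C,merge)→6760, (C,hash)→9480, (B,merge)→34660, (B,nl_idx)→38700, (C,nl)→80320 …(+1); best=5380 via (B,hash)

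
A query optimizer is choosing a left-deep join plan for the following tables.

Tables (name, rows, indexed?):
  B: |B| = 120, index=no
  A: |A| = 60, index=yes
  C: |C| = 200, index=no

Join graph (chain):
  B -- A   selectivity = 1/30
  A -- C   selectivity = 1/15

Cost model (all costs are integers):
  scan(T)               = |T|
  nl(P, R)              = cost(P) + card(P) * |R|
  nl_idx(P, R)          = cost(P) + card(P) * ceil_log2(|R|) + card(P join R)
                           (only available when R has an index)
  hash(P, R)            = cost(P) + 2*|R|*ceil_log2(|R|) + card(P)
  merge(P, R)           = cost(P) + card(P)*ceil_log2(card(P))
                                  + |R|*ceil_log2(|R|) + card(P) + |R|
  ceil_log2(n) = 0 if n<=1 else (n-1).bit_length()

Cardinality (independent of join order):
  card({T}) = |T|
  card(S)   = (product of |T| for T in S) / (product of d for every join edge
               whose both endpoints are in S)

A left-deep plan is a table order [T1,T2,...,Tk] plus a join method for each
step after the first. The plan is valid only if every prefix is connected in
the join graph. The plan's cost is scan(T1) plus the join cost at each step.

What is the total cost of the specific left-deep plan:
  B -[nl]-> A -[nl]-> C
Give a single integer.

55320

step 1: scan B: cost=120, card=120
step 2: join A via nl
    card(P join A) = 120*60/(30) = 240
    cost = 120 + 120*60 = 7320
step 3: join C via nl
    card(P join C) = 240*200/(15) = 3200
    cost = 7320 + 240*200 = 55320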